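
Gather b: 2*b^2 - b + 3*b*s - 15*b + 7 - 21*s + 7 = 2*b^2 + b*(3*s - 16) - 21*s + 14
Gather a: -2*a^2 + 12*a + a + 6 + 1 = -2*a^2 + 13*a + 7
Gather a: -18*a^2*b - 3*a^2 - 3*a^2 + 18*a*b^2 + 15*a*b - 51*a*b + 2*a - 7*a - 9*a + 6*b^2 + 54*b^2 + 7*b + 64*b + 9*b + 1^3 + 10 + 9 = a^2*(-18*b - 6) + a*(18*b^2 - 36*b - 14) + 60*b^2 + 80*b + 20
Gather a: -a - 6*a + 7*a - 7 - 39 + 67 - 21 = 0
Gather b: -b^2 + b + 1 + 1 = -b^2 + b + 2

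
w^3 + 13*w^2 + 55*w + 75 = (w + 3)*(w + 5)^2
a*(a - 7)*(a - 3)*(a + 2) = a^4 - 8*a^3 + a^2 + 42*a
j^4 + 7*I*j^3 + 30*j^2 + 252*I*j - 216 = (j - 6*I)*(j + I)*(j + 6*I)^2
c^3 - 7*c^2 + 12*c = c*(c - 4)*(c - 3)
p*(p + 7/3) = p^2 + 7*p/3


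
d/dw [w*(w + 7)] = 2*w + 7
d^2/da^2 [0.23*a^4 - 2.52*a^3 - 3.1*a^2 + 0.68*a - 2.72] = 2.76*a^2 - 15.12*a - 6.2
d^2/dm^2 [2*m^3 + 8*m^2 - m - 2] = 12*m + 16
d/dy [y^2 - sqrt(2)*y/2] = 2*y - sqrt(2)/2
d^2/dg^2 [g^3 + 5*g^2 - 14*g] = 6*g + 10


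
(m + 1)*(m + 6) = m^2 + 7*m + 6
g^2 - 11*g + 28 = (g - 7)*(g - 4)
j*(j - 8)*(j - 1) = j^3 - 9*j^2 + 8*j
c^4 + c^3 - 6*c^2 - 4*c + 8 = (c - 2)*(c - 1)*(c + 2)^2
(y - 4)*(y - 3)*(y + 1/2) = y^3 - 13*y^2/2 + 17*y/2 + 6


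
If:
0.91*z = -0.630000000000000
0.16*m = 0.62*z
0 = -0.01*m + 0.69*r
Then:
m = -2.68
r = -0.04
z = -0.69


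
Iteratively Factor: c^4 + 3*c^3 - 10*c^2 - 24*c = (c + 2)*(c^3 + c^2 - 12*c) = (c - 3)*(c + 2)*(c^2 + 4*c) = (c - 3)*(c + 2)*(c + 4)*(c)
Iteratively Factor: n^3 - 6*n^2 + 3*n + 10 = (n + 1)*(n^2 - 7*n + 10) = (n - 2)*(n + 1)*(n - 5)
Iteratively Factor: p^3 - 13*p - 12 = (p - 4)*(p^2 + 4*p + 3) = (p - 4)*(p + 3)*(p + 1)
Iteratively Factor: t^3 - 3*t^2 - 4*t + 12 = (t + 2)*(t^2 - 5*t + 6) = (t - 2)*(t + 2)*(t - 3)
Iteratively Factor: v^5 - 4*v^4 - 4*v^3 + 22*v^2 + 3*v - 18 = (v - 3)*(v^4 - v^3 - 7*v^2 + v + 6) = (v - 3)*(v + 2)*(v^3 - 3*v^2 - v + 3) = (v - 3)^2*(v + 2)*(v^2 - 1) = (v - 3)^2*(v + 1)*(v + 2)*(v - 1)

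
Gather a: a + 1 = a + 1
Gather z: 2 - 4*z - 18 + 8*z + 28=4*z + 12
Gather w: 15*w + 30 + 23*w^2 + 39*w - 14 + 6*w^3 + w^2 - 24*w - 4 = 6*w^3 + 24*w^2 + 30*w + 12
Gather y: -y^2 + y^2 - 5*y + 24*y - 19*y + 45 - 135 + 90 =0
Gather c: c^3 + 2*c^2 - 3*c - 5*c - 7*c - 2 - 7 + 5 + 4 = c^3 + 2*c^2 - 15*c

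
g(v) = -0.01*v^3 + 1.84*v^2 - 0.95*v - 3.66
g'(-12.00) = -49.43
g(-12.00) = 289.98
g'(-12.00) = -49.43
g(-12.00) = 289.98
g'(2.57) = 8.31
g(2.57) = 5.88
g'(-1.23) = -5.52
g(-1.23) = 0.31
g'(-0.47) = -2.69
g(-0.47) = -2.81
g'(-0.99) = -4.62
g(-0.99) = -0.91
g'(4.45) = 14.83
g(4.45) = 27.67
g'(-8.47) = -34.27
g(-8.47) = 142.47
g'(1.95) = 6.11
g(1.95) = 1.41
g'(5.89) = 19.68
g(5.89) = 52.53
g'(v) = -0.03*v^2 + 3.68*v - 0.95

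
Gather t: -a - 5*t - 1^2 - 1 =-a - 5*t - 2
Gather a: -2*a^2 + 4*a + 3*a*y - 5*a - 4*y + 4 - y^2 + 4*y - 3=-2*a^2 + a*(3*y - 1) - y^2 + 1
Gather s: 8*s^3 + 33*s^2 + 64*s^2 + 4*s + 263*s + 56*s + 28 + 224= 8*s^3 + 97*s^2 + 323*s + 252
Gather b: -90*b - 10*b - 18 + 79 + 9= 70 - 100*b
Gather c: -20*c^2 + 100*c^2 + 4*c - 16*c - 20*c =80*c^2 - 32*c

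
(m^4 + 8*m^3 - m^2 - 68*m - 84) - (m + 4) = m^4 + 8*m^3 - m^2 - 69*m - 88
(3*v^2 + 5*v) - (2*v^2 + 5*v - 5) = v^2 + 5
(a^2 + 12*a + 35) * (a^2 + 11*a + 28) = a^4 + 23*a^3 + 195*a^2 + 721*a + 980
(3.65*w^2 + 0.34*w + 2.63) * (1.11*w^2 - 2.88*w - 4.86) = 4.0515*w^4 - 10.1346*w^3 - 15.7989*w^2 - 9.2268*w - 12.7818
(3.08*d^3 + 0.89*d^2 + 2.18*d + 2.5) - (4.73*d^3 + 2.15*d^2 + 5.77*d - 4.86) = -1.65*d^3 - 1.26*d^2 - 3.59*d + 7.36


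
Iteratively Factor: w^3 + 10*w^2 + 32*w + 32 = (w + 4)*(w^2 + 6*w + 8) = (w + 2)*(w + 4)*(w + 4)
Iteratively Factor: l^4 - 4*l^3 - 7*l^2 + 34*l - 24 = (l + 3)*(l^3 - 7*l^2 + 14*l - 8) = (l - 4)*(l + 3)*(l^2 - 3*l + 2) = (l - 4)*(l - 1)*(l + 3)*(l - 2)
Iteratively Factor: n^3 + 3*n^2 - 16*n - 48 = (n + 3)*(n^2 - 16) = (n + 3)*(n + 4)*(n - 4)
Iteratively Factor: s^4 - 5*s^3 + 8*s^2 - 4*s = (s - 2)*(s^3 - 3*s^2 + 2*s) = s*(s - 2)*(s^2 - 3*s + 2) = s*(s - 2)^2*(s - 1)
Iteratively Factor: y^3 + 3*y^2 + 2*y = (y + 2)*(y^2 + y) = y*(y + 2)*(y + 1)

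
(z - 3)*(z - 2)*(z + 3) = z^3 - 2*z^2 - 9*z + 18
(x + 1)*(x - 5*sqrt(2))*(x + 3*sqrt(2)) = x^3 - 2*sqrt(2)*x^2 + x^2 - 30*x - 2*sqrt(2)*x - 30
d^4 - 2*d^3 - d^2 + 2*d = d*(d - 2)*(d - 1)*(d + 1)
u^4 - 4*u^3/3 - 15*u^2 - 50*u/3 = u*(u - 5)*(u + 5/3)*(u + 2)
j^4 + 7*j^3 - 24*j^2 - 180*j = j*(j - 5)*(j + 6)^2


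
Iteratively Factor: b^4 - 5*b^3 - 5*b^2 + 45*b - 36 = (b - 1)*(b^3 - 4*b^2 - 9*b + 36) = (b - 1)*(b + 3)*(b^2 - 7*b + 12) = (b - 3)*(b - 1)*(b + 3)*(b - 4)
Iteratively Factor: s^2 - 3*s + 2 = (s - 2)*(s - 1)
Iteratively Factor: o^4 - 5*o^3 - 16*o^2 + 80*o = (o - 4)*(o^3 - o^2 - 20*o) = o*(o - 4)*(o^2 - o - 20) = o*(o - 4)*(o + 4)*(o - 5)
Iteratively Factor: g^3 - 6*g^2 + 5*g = (g - 1)*(g^2 - 5*g) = (g - 5)*(g - 1)*(g)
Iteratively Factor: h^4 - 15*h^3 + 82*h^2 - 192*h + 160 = (h - 2)*(h^3 - 13*h^2 + 56*h - 80) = (h - 4)*(h - 2)*(h^2 - 9*h + 20) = (h - 5)*(h - 4)*(h - 2)*(h - 4)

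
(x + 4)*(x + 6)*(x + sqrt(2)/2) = x^3 + sqrt(2)*x^2/2 + 10*x^2 + 5*sqrt(2)*x + 24*x + 12*sqrt(2)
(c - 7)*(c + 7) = c^2 - 49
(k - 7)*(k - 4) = k^2 - 11*k + 28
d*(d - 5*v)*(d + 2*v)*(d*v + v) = d^4*v - 3*d^3*v^2 + d^3*v - 10*d^2*v^3 - 3*d^2*v^2 - 10*d*v^3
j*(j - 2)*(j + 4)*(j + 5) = j^4 + 7*j^3 + 2*j^2 - 40*j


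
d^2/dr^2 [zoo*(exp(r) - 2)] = zoo*exp(r)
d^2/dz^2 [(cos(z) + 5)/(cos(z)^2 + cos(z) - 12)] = (-9*(1 - cos(2*z))^2*cos(z) - 19*(1 - cos(2*z))^2 - 661*cos(z) - 530*cos(2*z) - 93*cos(3*z) + 2*cos(5*z) + 162)/(4*(cos(z) - 3)^3*(cos(z) + 4)^3)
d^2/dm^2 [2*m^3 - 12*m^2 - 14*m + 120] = 12*m - 24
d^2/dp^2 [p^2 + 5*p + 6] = 2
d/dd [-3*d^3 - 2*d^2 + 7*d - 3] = -9*d^2 - 4*d + 7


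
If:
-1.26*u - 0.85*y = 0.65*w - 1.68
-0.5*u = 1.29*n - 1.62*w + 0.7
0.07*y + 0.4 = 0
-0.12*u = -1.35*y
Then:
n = 193.50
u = -64.29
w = 134.67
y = -5.71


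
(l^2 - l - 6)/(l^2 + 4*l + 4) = (l - 3)/(l + 2)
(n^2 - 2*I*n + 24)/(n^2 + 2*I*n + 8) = (n - 6*I)/(n - 2*I)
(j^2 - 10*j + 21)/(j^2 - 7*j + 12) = (j - 7)/(j - 4)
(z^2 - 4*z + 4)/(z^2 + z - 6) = (z - 2)/(z + 3)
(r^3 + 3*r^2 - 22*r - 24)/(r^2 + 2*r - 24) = r + 1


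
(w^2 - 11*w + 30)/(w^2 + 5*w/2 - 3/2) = 2*(w^2 - 11*w + 30)/(2*w^2 + 5*w - 3)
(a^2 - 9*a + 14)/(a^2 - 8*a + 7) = (a - 2)/(a - 1)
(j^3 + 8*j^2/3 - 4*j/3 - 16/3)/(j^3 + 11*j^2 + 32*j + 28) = (j - 4/3)/(j + 7)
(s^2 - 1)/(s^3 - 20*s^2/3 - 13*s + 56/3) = 3*(s + 1)/(3*s^2 - 17*s - 56)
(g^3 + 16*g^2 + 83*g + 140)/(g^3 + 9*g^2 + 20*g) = (g + 7)/g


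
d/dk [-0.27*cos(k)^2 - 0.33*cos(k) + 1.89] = (0.54*cos(k) + 0.33)*sin(k)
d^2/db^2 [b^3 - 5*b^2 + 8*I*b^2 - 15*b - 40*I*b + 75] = 6*b - 10 + 16*I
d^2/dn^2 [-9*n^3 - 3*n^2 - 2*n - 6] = -54*n - 6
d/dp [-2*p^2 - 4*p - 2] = -4*p - 4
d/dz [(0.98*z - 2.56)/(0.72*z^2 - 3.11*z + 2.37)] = (-0.7056*z^2 + 3.6864*z - 5.639)/(0.5184*z^4 - 4.4784*z^3 + 13.0849*z^2 - 14.7414*z + 5.6169)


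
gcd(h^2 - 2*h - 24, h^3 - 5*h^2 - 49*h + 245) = 1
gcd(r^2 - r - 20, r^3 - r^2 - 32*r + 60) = r - 5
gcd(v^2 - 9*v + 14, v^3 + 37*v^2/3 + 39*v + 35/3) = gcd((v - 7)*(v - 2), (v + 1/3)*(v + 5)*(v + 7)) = 1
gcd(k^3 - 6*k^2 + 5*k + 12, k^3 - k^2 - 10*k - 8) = k^2 - 3*k - 4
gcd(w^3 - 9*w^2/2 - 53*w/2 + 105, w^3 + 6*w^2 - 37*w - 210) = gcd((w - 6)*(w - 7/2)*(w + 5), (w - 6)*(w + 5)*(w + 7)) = w^2 - w - 30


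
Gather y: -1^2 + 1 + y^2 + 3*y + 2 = y^2 + 3*y + 2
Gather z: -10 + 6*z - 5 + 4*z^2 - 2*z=4*z^2 + 4*z - 15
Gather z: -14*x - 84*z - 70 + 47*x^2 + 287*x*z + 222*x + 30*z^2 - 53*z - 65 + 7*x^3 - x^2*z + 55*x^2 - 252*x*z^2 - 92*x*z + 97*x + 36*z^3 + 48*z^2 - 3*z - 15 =7*x^3 + 102*x^2 + 305*x + 36*z^3 + z^2*(78 - 252*x) + z*(-x^2 + 195*x - 140) - 150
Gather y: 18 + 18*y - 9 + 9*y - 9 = 27*y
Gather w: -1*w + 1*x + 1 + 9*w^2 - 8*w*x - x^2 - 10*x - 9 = 9*w^2 + w*(-8*x - 1) - x^2 - 9*x - 8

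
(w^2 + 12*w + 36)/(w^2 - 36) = (w + 6)/(w - 6)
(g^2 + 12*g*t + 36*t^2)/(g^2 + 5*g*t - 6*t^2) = (-g - 6*t)/(-g + t)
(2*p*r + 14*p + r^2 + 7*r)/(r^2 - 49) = (2*p + r)/(r - 7)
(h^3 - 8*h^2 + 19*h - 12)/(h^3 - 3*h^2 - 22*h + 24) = (h^2 - 7*h + 12)/(h^2 - 2*h - 24)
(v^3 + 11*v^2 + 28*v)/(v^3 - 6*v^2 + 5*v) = (v^2 + 11*v + 28)/(v^2 - 6*v + 5)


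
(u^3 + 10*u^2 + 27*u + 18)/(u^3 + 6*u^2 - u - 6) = (u + 3)/(u - 1)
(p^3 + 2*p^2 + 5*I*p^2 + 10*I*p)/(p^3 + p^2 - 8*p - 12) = p*(p + 5*I)/(p^2 - p - 6)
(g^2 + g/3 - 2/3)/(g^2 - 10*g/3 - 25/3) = (-3*g^2 - g + 2)/(-3*g^2 + 10*g + 25)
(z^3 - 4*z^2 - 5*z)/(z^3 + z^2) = (z - 5)/z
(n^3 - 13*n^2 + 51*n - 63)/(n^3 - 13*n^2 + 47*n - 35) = (n^2 - 6*n + 9)/(n^2 - 6*n + 5)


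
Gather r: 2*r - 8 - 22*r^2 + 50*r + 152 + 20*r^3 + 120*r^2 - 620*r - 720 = 20*r^3 + 98*r^2 - 568*r - 576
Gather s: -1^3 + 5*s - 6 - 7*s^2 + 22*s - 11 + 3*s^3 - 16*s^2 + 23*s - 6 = 3*s^3 - 23*s^2 + 50*s - 24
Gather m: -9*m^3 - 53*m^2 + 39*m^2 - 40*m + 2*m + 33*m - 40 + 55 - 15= -9*m^3 - 14*m^2 - 5*m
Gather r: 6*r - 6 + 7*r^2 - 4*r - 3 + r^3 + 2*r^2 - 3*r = r^3 + 9*r^2 - r - 9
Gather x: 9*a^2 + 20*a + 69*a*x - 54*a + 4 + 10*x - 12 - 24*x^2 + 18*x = 9*a^2 - 34*a - 24*x^2 + x*(69*a + 28) - 8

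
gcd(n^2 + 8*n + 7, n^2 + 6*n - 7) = n + 7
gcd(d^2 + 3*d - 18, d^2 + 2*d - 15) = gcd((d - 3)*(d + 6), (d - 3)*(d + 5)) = d - 3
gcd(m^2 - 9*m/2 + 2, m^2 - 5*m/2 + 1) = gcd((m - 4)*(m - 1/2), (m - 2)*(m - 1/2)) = m - 1/2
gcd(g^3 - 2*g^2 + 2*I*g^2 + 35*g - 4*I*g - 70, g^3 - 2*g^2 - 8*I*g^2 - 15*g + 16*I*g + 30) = g^2 + g*(-2 - 5*I) + 10*I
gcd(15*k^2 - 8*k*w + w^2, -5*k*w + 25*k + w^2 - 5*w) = -5*k + w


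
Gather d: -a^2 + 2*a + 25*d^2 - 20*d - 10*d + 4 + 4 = -a^2 + 2*a + 25*d^2 - 30*d + 8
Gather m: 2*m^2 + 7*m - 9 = 2*m^2 + 7*m - 9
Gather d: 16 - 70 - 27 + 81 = 0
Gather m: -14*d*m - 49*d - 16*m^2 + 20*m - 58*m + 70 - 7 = -49*d - 16*m^2 + m*(-14*d - 38) + 63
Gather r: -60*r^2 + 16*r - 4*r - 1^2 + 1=-60*r^2 + 12*r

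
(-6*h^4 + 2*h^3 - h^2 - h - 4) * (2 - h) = 6*h^5 - 14*h^4 + 5*h^3 - h^2 + 2*h - 8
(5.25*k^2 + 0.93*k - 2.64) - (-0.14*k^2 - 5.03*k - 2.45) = 5.39*k^2 + 5.96*k - 0.19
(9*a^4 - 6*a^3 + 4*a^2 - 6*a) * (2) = 18*a^4 - 12*a^3 + 8*a^2 - 12*a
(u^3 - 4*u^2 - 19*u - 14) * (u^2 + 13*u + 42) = u^5 + 9*u^4 - 29*u^3 - 429*u^2 - 980*u - 588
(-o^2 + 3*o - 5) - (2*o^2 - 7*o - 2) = -3*o^2 + 10*o - 3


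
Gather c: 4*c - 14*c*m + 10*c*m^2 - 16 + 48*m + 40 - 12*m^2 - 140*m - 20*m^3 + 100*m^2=c*(10*m^2 - 14*m + 4) - 20*m^3 + 88*m^2 - 92*m + 24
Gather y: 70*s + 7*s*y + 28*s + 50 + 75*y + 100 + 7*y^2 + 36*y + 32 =98*s + 7*y^2 + y*(7*s + 111) + 182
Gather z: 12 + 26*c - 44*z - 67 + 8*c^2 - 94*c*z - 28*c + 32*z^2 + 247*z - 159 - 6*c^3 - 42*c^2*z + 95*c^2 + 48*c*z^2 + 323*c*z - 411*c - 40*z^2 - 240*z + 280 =-6*c^3 + 103*c^2 - 413*c + z^2*(48*c - 8) + z*(-42*c^2 + 229*c - 37) + 66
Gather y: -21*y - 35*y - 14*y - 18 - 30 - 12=-70*y - 60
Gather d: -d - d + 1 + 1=2 - 2*d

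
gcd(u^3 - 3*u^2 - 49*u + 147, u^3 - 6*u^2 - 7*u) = u - 7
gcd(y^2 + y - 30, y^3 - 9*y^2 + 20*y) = y - 5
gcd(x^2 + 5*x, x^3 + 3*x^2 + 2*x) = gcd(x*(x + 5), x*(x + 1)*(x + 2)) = x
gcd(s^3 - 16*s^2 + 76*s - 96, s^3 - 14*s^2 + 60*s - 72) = s^2 - 8*s + 12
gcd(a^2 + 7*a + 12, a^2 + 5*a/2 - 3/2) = a + 3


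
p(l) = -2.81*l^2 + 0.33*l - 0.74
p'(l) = 0.33 - 5.62*l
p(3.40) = -32.10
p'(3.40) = -18.78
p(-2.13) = -14.19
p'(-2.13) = 12.30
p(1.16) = -4.14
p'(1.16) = -6.19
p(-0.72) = -2.43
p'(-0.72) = 4.38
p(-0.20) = -0.92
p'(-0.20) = 1.45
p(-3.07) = -28.24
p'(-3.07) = 17.58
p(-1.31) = -5.99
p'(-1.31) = 7.69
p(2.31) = -14.97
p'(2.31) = -12.65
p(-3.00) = -27.02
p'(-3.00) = 17.19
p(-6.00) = -103.88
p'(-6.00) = 34.05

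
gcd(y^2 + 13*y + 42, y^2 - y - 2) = 1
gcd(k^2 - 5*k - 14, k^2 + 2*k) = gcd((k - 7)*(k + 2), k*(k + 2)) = k + 2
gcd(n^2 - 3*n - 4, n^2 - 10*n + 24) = n - 4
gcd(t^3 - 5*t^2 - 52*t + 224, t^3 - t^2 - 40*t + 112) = t^2 + 3*t - 28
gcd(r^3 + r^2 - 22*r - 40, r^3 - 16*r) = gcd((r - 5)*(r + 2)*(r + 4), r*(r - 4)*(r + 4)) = r + 4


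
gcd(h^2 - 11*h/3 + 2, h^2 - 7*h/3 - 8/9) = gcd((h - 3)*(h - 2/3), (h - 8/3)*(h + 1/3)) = 1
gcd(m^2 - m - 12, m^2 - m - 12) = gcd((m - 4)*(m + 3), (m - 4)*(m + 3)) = m^2 - m - 12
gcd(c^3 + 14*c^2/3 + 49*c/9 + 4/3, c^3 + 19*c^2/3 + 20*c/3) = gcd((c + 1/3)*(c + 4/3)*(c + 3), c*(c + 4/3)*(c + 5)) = c + 4/3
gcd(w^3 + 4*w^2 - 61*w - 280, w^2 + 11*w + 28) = w + 7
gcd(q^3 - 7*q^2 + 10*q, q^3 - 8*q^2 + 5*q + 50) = q - 5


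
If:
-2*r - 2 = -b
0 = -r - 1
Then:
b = 0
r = -1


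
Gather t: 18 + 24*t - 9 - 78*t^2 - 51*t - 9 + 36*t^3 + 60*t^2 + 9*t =36*t^3 - 18*t^2 - 18*t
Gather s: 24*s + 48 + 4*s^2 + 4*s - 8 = 4*s^2 + 28*s + 40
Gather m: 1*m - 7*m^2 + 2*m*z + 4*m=-7*m^2 + m*(2*z + 5)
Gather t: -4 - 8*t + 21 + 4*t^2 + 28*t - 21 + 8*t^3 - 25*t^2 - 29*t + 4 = 8*t^3 - 21*t^2 - 9*t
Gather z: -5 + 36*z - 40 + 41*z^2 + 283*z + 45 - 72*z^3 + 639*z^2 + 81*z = -72*z^3 + 680*z^2 + 400*z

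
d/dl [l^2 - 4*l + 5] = 2*l - 4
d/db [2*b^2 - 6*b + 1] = 4*b - 6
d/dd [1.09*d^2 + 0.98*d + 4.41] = 2.18*d + 0.98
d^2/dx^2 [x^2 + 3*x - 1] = 2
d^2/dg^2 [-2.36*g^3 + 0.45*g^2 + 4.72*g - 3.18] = 0.9 - 14.16*g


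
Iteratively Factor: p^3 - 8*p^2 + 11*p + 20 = (p - 4)*(p^2 - 4*p - 5) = (p - 5)*(p - 4)*(p + 1)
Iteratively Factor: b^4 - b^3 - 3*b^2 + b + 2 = (b - 2)*(b^3 + b^2 - b - 1) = (b - 2)*(b + 1)*(b^2 - 1) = (b - 2)*(b + 1)^2*(b - 1)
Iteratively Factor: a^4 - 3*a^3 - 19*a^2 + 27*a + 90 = (a - 3)*(a^3 - 19*a - 30) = (a - 3)*(a + 3)*(a^2 - 3*a - 10) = (a - 3)*(a + 2)*(a + 3)*(a - 5)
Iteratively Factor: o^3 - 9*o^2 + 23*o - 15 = (o - 1)*(o^2 - 8*o + 15) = (o - 5)*(o - 1)*(o - 3)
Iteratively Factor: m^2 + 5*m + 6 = (m + 3)*(m + 2)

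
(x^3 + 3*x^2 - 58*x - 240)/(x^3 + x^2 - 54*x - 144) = (x + 5)/(x + 3)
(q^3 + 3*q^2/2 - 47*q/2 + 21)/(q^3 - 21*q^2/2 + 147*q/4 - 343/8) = 4*(q^2 + 5*q - 6)/(4*q^2 - 28*q + 49)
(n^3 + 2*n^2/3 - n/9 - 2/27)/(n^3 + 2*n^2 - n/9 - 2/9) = (n + 2/3)/(n + 2)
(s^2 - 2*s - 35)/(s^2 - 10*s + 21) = (s + 5)/(s - 3)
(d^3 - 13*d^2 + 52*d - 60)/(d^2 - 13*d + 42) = (d^2 - 7*d + 10)/(d - 7)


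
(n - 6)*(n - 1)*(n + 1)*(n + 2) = n^4 - 4*n^3 - 13*n^2 + 4*n + 12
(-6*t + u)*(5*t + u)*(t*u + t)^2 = -30*t^4*u^2 - 60*t^4*u - 30*t^4 - t^3*u^3 - 2*t^3*u^2 - t^3*u + t^2*u^4 + 2*t^2*u^3 + t^2*u^2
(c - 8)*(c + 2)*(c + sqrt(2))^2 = c^4 - 6*c^3 + 2*sqrt(2)*c^3 - 12*sqrt(2)*c^2 - 14*c^2 - 32*sqrt(2)*c - 12*c - 32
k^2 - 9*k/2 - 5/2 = (k - 5)*(k + 1/2)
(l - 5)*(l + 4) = l^2 - l - 20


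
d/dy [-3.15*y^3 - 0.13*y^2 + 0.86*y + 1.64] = -9.45*y^2 - 0.26*y + 0.86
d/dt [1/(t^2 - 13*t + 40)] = (13 - 2*t)/(t^2 - 13*t + 40)^2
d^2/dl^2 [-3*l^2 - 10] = -6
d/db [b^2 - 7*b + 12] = 2*b - 7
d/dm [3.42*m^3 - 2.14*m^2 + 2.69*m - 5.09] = 10.26*m^2 - 4.28*m + 2.69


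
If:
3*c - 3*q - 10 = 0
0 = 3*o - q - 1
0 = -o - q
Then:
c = 37/12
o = 1/4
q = -1/4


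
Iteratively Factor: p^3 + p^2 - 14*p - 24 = (p - 4)*(p^2 + 5*p + 6) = (p - 4)*(p + 2)*(p + 3)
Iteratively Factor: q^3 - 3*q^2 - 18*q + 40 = (q + 4)*(q^2 - 7*q + 10) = (q - 2)*(q + 4)*(q - 5)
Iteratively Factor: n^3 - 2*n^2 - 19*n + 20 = (n - 5)*(n^2 + 3*n - 4) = (n - 5)*(n + 4)*(n - 1)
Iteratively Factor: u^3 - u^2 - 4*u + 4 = (u - 2)*(u^2 + u - 2) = (u - 2)*(u + 2)*(u - 1)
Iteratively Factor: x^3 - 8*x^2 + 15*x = (x - 5)*(x^2 - 3*x) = x*(x - 5)*(x - 3)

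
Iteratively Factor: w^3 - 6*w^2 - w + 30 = (w - 3)*(w^2 - 3*w - 10) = (w - 5)*(w - 3)*(w + 2)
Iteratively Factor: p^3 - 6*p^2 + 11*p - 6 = (p - 1)*(p^2 - 5*p + 6) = (p - 3)*(p - 1)*(p - 2)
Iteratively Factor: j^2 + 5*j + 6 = (j + 3)*(j + 2)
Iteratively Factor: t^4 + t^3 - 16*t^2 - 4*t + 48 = (t + 2)*(t^3 - t^2 - 14*t + 24) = (t - 2)*(t + 2)*(t^2 + t - 12) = (t - 3)*(t - 2)*(t + 2)*(t + 4)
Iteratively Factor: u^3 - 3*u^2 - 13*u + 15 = (u + 3)*(u^2 - 6*u + 5) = (u - 5)*(u + 3)*(u - 1)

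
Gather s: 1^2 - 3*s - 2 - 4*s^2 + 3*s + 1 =-4*s^2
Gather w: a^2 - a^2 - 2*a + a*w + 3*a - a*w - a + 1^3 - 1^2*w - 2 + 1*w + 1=0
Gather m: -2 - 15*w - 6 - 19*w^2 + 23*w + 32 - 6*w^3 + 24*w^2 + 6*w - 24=-6*w^3 + 5*w^2 + 14*w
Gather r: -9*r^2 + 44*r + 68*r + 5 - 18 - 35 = -9*r^2 + 112*r - 48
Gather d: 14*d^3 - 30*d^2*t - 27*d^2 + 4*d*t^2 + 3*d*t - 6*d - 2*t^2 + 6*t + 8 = 14*d^3 + d^2*(-30*t - 27) + d*(4*t^2 + 3*t - 6) - 2*t^2 + 6*t + 8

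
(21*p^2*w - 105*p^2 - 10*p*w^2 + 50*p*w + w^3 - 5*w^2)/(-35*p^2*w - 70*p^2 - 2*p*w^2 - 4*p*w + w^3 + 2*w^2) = (-3*p*w + 15*p + w^2 - 5*w)/(5*p*w + 10*p + w^2 + 2*w)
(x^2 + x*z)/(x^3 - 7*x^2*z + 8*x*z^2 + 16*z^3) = x/(x^2 - 8*x*z + 16*z^2)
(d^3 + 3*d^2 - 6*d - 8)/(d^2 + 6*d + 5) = (d^2 + 2*d - 8)/(d + 5)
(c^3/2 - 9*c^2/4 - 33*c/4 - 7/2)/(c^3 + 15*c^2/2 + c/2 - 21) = (2*c^2 - 13*c - 7)/(2*(2*c^2 + 11*c - 21))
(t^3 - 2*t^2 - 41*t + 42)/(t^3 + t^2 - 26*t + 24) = (t - 7)/(t - 4)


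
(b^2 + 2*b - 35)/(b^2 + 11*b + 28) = (b - 5)/(b + 4)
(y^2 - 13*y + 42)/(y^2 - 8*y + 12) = (y - 7)/(y - 2)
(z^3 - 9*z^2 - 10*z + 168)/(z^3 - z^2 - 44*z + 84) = (z^2 - 3*z - 28)/(z^2 + 5*z - 14)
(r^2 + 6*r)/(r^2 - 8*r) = (r + 6)/(r - 8)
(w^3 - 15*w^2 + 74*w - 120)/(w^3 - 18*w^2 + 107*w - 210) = (w - 4)/(w - 7)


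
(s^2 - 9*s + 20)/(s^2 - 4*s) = (s - 5)/s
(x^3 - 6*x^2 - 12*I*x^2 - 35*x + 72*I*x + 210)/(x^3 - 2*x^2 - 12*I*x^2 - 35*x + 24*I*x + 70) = (x - 6)/(x - 2)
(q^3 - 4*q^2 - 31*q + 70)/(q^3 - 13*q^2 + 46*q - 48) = (q^2 - 2*q - 35)/(q^2 - 11*q + 24)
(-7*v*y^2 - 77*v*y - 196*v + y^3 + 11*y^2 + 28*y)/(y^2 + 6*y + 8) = (-7*v*y - 49*v + y^2 + 7*y)/(y + 2)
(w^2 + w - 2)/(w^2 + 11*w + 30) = (w^2 + w - 2)/(w^2 + 11*w + 30)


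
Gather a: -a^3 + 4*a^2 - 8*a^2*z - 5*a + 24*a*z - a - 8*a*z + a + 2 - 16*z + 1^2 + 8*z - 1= -a^3 + a^2*(4 - 8*z) + a*(16*z - 5) - 8*z + 2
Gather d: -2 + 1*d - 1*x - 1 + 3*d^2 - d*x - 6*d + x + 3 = 3*d^2 + d*(-x - 5)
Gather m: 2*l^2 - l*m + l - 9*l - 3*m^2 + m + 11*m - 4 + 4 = 2*l^2 - 8*l - 3*m^2 + m*(12 - l)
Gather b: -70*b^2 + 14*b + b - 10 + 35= -70*b^2 + 15*b + 25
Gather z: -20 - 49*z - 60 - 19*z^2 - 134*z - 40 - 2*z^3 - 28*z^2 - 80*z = -2*z^3 - 47*z^2 - 263*z - 120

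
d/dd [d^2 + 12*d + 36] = 2*d + 12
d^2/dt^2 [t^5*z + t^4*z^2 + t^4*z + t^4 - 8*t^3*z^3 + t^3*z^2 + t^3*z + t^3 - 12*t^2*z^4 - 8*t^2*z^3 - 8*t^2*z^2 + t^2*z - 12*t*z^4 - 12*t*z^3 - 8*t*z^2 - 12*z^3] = 20*t^3*z + 12*t^2*z^2 + 12*t^2*z + 12*t^2 - 48*t*z^3 + 6*t*z^2 + 6*t*z + 6*t - 24*z^4 - 16*z^3 - 16*z^2 + 2*z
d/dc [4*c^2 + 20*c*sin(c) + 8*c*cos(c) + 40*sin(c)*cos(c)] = -8*c*sin(c) + 20*c*cos(c) + 8*c + 20*sin(c) + 8*cos(c) + 40*cos(2*c)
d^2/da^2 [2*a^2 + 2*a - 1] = 4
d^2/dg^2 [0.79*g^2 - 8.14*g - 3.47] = 1.58000000000000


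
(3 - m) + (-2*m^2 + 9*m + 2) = -2*m^2 + 8*m + 5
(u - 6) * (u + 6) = u^2 - 36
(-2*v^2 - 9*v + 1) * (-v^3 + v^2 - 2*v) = 2*v^5 + 7*v^4 - 6*v^3 + 19*v^2 - 2*v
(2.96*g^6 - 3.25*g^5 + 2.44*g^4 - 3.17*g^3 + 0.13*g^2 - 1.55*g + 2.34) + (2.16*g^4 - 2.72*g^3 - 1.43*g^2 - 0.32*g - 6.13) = 2.96*g^6 - 3.25*g^5 + 4.6*g^4 - 5.89*g^3 - 1.3*g^2 - 1.87*g - 3.79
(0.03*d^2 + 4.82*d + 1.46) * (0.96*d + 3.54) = 0.0288*d^3 + 4.7334*d^2 + 18.4644*d + 5.1684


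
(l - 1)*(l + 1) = l^2 - 1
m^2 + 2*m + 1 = (m + 1)^2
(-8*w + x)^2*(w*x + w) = 64*w^3*x + 64*w^3 - 16*w^2*x^2 - 16*w^2*x + w*x^3 + w*x^2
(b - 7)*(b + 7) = b^2 - 49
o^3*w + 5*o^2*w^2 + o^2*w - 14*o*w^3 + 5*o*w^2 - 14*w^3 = (o - 2*w)*(o + 7*w)*(o*w + w)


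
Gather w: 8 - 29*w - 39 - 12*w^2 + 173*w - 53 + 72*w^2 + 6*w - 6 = 60*w^2 + 150*w - 90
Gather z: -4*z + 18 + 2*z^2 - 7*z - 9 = 2*z^2 - 11*z + 9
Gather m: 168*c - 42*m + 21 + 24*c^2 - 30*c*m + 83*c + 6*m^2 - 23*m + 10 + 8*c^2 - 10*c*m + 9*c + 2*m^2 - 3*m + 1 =32*c^2 + 260*c + 8*m^2 + m*(-40*c - 68) + 32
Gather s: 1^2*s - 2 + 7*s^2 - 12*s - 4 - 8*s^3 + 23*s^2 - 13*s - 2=-8*s^3 + 30*s^2 - 24*s - 8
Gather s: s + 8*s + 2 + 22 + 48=9*s + 72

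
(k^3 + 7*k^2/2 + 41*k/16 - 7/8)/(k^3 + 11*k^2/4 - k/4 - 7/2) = (k - 1/4)/(k - 1)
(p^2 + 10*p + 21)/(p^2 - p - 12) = (p + 7)/(p - 4)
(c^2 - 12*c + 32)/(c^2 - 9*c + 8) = (c - 4)/(c - 1)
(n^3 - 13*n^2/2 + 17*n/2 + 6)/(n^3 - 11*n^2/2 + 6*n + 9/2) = (n - 4)/(n - 3)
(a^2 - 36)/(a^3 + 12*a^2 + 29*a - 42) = (a - 6)/(a^2 + 6*a - 7)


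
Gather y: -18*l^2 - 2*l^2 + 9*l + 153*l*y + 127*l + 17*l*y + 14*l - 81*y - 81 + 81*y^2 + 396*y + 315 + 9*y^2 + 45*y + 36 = -20*l^2 + 150*l + 90*y^2 + y*(170*l + 360) + 270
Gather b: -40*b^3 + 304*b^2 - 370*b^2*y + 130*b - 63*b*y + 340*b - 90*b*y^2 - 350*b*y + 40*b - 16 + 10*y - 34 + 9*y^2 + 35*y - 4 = -40*b^3 + b^2*(304 - 370*y) + b*(-90*y^2 - 413*y + 510) + 9*y^2 + 45*y - 54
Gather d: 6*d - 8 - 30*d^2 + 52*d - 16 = -30*d^2 + 58*d - 24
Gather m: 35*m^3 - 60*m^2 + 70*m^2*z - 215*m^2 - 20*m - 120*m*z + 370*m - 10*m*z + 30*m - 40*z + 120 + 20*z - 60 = 35*m^3 + m^2*(70*z - 275) + m*(380 - 130*z) - 20*z + 60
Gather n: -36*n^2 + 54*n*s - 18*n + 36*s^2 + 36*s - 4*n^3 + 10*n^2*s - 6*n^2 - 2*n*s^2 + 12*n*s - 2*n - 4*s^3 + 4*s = -4*n^3 + n^2*(10*s - 42) + n*(-2*s^2 + 66*s - 20) - 4*s^3 + 36*s^2 + 40*s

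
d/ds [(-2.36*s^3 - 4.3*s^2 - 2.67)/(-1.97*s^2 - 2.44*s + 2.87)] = (4.6492*s^4 + 11.5168*s^3 - 9.8276*s^2 - 35.2018*s - 6.5148)/(3.8809*s^4 + 9.6136*s^3 - 5.3542*s^2 - 14.0056*s + 8.2369)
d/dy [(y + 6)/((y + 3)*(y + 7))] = (-y^2 - 12*y - 39)/(y^4 + 20*y^3 + 142*y^2 + 420*y + 441)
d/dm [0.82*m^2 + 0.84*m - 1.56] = 1.64*m + 0.84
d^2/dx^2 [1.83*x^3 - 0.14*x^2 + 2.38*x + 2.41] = 10.98*x - 0.28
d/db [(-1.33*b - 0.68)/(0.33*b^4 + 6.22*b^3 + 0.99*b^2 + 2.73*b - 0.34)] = (1.3167*b^4 + 17.4428*b^3 + 14.0055*b^2 + 1.3464*b + 2.3086)/(0.1089*b^8 + 4.1052*b^7 + 39.3418*b^6 + 14.1174*b^5 + 34.7169*b^4 + 1.1758*b^3 + 6.7797*b^2 - 1.8564*b + 0.1156)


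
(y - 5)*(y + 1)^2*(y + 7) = y^4 + 4*y^3 - 30*y^2 - 68*y - 35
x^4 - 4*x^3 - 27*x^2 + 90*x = x*(x - 6)*(x - 3)*(x + 5)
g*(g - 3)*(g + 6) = g^3 + 3*g^2 - 18*g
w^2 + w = w*(w + 1)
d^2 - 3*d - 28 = (d - 7)*(d + 4)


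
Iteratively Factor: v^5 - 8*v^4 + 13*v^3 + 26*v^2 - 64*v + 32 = (v + 2)*(v^4 - 10*v^3 + 33*v^2 - 40*v + 16) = (v - 4)*(v + 2)*(v^3 - 6*v^2 + 9*v - 4) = (v - 4)*(v - 1)*(v + 2)*(v^2 - 5*v + 4) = (v - 4)*(v - 1)^2*(v + 2)*(v - 4)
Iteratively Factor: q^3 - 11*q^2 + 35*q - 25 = (q - 5)*(q^2 - 6*q + 5) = (q - 5)^2*(q - 1)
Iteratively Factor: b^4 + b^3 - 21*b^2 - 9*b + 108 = (b - 3)*(b^3 + 4*b^2 - 9*b - 36) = (b - 3)*(b + 4)*(b^2 - 9) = (b - 3)*(b + 3)*(b + 4)*(b - 3)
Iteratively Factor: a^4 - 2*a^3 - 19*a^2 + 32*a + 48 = (a - 4)*(a^3 + 2*a^2 - 11*a - 12) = (a - 4)*(a - 3)*(a^2 + 5*a + 4) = (a - 4)*(a - 3)*(a + 4)*(a + 1)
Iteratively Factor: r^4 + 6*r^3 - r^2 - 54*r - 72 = (r + 4)*(r^3 + 2*r^2 - 9*r - 18) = (r - 3)*(r + 4)*(r^2 + 5*r + 6) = (r - 3)*(r + 2)*(r + 4)*(r + 3)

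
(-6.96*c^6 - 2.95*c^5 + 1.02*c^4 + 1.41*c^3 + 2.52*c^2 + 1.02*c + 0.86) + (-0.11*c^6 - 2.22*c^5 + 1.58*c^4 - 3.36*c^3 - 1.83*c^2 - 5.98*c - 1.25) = -7.07*c^6 - 5.17*c^5 + 2.6*c^4 - 1.95*c^3 + 0.69*c^2 - 4.96*c - 0.39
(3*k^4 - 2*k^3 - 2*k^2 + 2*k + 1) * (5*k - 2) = 15*k^5 - 16*k^4 - 6*k^3 + 14*k^2 + k - 2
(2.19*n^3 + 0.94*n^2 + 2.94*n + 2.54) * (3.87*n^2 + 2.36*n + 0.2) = 8.4753*n^5 + 8.8062*n^4 + 14.0342*n^3 + 16.9562*n^2 + 6.5824*n + 0.508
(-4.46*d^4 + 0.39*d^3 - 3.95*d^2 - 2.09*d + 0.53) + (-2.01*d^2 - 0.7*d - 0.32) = -4.46*d^4 + 0.39*d^3 - 5.96*d^2 - 2.79*d + 0.21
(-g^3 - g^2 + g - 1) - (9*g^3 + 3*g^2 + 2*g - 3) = -10*g^3 - 4*g^2 - g + 2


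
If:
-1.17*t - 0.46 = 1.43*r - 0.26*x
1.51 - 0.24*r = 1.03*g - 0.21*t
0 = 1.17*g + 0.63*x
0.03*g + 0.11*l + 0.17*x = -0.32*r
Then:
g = -0.538461538461538*x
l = -4.92044867883794*x - 8.36082038766603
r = 1.21063500258131*x + 2.8740320082602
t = -1.25744278093271*x - 3.90586818103597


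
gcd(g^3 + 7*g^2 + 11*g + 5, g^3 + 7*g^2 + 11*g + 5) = g^3 + 7*g^2 + 11*g + 5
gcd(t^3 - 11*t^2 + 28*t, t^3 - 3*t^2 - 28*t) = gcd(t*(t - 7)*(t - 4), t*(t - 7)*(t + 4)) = t^2 - 7*t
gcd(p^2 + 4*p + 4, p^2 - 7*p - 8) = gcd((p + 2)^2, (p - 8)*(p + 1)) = 1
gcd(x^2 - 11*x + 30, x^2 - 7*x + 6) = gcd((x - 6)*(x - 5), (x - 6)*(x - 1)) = x - 6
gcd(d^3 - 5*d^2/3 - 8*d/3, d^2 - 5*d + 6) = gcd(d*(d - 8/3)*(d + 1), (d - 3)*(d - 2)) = 1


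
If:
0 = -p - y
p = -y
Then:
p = -y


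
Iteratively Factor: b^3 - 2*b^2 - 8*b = (b + 2)*(b^2 - 4*b) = b*(b + 2)*(b - 4)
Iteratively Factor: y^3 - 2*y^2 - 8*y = (y)*(y^2 - 2*y - 8) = y*(y + 2)*(y - 4)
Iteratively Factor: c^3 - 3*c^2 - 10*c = (c + 2)*(c^2 - 5*c) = c*(c + 2)*(c - 5)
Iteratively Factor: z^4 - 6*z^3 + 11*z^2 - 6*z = (z - 3)*(z^3 - 3*z^2 + 2*z) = (z - 3)*(z - 2)*(z^2 - z) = (z - 3)*(z - 2)*(z - 1)*(z)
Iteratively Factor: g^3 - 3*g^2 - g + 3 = (g - 1)*(g^2 - 2*g - 3) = (g - 1)*(g + 1)*(g - 3)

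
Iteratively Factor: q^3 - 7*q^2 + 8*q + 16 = (q - 4)*(q^2 - 3*q - 4) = (q - 4)*(q + 1)*(q - 4)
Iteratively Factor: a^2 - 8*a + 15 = (a - 3)*(a - 5)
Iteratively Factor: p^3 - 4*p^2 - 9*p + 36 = (p + 3)*(p^2 - 7*p + 12) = (p - 3)*(p + 3)*(p - 4)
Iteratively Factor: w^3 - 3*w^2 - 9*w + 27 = (w - 3)*(w^2 - 9) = (w - 3)*(w + 3)*(w - 3)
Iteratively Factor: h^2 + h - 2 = (h + 2)*(h - 1)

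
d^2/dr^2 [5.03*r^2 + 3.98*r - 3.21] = 10.0600000000000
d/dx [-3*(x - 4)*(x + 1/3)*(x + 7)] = -9*x^2 - 20*x + 81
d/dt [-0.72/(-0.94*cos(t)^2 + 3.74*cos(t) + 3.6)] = (1.3536*cos(t) - 2.6928)*sin(t)/(-0.94*cos(t)^2 + 3.74*cos(t) + 3.6)^2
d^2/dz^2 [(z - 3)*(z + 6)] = 2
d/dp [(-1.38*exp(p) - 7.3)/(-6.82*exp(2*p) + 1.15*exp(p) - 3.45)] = (-9.4116*exp(2*p) - 99.572*exp(p) + 13.156)*exp(p)/(46.5124*exp(4*p) - 15.686*exp(3*p) + 48.3805*exp(2*p) - 7.935*exp(p) + 11.9025)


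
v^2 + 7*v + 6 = (v + 1)*(v + 6)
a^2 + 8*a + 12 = (a + 2)*(a + 6)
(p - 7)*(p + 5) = p^2 - 2*p - 35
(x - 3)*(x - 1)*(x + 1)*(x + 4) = x^4 + x^3 - 13*x^2 - x + 12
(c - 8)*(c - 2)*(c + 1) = c^3 - 9*c^2 + 6*c + 16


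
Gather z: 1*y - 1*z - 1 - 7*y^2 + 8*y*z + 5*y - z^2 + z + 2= -7*y^2 + 8*y*z + 6*y - z^2 + 1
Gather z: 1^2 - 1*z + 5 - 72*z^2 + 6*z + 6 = -72*z^2 + 5*z + 12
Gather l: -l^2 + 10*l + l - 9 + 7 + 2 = -l^2 + 11*l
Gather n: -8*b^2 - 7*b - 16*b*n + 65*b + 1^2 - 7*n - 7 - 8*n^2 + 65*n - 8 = -8*b^2 + 58*b - 8*n^2 + n*(58 - 16*b) - 14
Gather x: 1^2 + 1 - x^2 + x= -x^2 + x + 2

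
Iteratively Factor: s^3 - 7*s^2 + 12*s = (s - 4)*(s^2 - 3*s) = s*(s - 4)*(s - 3)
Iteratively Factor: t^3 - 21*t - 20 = (t + 1)*(t^2 - t - 20) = (t + 1)*(t + 4)*(t - 5)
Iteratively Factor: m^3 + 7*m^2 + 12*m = (m + 4)*(m^2 + 3*m) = m*(m + 4)*(m + 3)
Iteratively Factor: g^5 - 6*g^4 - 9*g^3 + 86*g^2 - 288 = (g + 3)*(g^4 - 9*g^3 + 18*g^2 + 32*g - 96) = (g - 4)*(g + 3)*(g^3 - 5*g^2 - 2*g + 24) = (g - 4)*(g - 3)*(g + 3)*(g^2 - 2*g - 8) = (g - 4)^2*(g - 3)*(g + 3)*(g + 2)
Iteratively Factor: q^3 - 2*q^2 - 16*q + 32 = (q - 4)*(q^2 + 2*q - 8) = (q - 4)*(q - 2)*(q + 4)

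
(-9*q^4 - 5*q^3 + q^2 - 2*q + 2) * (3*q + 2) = -27*q^5 - 33*q^4 - 7*q^3 - 4*q^2 + 2*q + 4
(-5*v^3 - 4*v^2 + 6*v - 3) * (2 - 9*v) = 45*v^4 + 26*v^3 - 62*v^2 + 39*v - 6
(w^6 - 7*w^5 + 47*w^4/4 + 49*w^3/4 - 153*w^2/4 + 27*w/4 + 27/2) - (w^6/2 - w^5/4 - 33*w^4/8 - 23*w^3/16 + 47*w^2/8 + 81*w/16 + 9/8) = w^6/2 - 27*w^5/4 + 127*w^4/8 + 219*w^3/16 - 353*w^2/8 + 27*w/16 + 99/8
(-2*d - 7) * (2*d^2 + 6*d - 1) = -4*d^3 - 26*d^2 - 40*d + 7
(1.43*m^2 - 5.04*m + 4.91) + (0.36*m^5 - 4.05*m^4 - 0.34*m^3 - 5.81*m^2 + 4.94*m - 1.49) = 0.36*m^5 - 4.05*m^4 - 0.34*m^3 - 4.38*m^2 - 0.0999999999999996*m + 3.42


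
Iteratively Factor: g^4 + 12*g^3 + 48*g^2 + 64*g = (g)*(g^3 + 12*g^2 + 48*g + 64) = g*(g + 4)*(g^2 + 8*g + 16) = g*(g + 4)^2*(g + 4)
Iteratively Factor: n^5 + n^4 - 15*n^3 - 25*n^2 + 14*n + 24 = (n + 2)*(n^4 - n^3 - 13*n^2 + n + 12) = (n + 1)*(n + 2)*(n^3 - 2*n^2 - 11*n + 12) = (n - 4)*(n + 1)*(n + 2)*(n^2 + 2*n - 3) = (n - 4)*(n - 1)*(n + 1)*(n + 2)*(n + 3)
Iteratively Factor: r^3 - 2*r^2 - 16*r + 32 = (r - 4)*(r^2 + 2*r - 8) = (r - 4)*(r - 2)*(r + 4)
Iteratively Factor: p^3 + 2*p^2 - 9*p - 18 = (p - 3)*(p^2 + 5*p + 6) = (p - 3)*(p + 2)*(p + 3)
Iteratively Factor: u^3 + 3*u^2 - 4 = (u - 1)*(u^2 + 4*u + 4) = (u - 1)*(u + 2)*(u + 2)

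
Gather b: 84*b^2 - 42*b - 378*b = 84*b^2 - 420*b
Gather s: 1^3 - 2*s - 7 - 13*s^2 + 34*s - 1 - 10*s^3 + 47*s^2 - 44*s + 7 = -10*s^3 + 34*s^2 - 12*s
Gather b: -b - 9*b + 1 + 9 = 10 - 10*b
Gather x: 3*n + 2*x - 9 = 3*n + 2*x - 9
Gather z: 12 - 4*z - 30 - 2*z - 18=-6*z - 36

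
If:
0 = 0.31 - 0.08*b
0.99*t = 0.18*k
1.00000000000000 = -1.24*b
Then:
No Solution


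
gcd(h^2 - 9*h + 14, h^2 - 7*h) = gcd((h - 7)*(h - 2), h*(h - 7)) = h - 7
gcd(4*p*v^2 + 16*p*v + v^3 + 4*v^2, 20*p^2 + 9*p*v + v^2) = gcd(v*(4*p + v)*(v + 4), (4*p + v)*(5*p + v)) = 4*p + v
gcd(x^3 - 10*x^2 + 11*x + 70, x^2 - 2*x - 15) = x - 5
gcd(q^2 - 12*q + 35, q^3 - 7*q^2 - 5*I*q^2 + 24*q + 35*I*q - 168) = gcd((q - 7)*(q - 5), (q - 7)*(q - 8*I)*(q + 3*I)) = q - 7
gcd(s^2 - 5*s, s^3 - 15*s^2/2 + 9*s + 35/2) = s - 5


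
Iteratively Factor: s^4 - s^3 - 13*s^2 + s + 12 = (s + 3)*(s^3 - 4*s^2 - s + 4) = (s + 1)*(s + 3)*(s^2 - 5*s + 4) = (s - 4)*(s + 1)*(s + 3)*(s - 1)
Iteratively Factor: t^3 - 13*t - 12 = (t - 4)*(t^2 + 4*t + 3) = (t - 4)*(t + 3)*(t + 1)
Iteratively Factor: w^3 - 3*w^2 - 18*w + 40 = (w + 4)*(w^2 - 7*w + 10) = (w - 2)*(w + 4)*(w - 5)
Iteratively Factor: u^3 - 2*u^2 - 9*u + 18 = (u - 2)*(u^2 - 9) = (u - 3)*(u - 2)*(u + 3)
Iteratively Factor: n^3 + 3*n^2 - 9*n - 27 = (n + 3)*(n^2 - 9) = (n - 3)*(n + 3)*(n + 3)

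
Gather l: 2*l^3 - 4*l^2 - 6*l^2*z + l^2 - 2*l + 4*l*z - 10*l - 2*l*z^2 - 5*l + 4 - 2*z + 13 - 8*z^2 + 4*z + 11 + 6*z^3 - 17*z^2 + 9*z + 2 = 2*l^3 + l^2*(-6*z - 3) + l*(-2*z^2 + 4*z - 17) + 6*z^3 - 25*z^2 + 11*z + 30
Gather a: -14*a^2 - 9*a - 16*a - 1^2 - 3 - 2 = -14*a^2 - 25*a - 6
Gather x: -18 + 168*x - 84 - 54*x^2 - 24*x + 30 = -54*x^2 + 144*x - 72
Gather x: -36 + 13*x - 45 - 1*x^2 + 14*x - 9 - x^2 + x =-2*x^2 + 28*x - 90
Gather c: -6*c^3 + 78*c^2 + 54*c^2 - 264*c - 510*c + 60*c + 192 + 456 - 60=-6*c^3 + 132*c^2 - 714*c + 588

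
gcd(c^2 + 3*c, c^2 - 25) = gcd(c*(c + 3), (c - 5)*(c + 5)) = 1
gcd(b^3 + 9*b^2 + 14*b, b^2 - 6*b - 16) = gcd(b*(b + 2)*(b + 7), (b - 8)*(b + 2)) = b + 2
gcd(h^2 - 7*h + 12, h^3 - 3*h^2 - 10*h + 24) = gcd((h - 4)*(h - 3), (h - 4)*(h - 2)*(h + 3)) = h - 4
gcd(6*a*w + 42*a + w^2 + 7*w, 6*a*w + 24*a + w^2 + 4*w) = 6*a + w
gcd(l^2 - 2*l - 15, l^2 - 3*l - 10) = l - 5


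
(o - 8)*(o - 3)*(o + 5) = o^3 - 6*o^2 - 31*o + 120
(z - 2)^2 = z^2 - 4*z + 4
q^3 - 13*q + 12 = (q - 3)*(q - 1)*(q + 4)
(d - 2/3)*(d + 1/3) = d^2 - d/3 - 2/9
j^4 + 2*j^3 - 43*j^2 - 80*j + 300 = (j - 6)*(j - 2)*(j + 5)^2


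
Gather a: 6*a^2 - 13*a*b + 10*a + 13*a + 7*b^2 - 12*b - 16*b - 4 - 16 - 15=6*a^2 + a*(23 - 13*b) + 7*b^2 - 28*b - 35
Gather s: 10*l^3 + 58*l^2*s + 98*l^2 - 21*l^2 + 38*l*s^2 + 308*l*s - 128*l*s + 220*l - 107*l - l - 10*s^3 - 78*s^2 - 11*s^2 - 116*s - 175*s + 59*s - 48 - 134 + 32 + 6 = 10*l^3 + 77*l^2 + 112*l - 10*s^3 + s^2*(38*l - 89) + s*(58*l^2 + 180*l - 232) - 144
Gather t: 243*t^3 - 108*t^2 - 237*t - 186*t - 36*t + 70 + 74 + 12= 243*t^3 - 108*t^2 - 459*t + 156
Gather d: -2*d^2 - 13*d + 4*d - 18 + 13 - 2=-2*d^2 - 9*d - 7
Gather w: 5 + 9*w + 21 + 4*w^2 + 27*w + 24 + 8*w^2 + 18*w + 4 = 12*w^2 + 54*w + 54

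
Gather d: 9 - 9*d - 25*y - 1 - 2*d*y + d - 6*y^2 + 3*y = d*(-2*y - 8) - 6*y^2 - 22*y + 8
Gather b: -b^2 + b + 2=-b^2 + b + 2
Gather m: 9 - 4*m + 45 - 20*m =54 - 24*m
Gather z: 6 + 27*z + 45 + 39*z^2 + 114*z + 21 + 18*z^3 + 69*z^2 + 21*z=18*z^3 + 108*z^2 + 162*z + 72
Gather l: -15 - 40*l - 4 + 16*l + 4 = -24*l - 15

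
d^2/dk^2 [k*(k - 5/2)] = 2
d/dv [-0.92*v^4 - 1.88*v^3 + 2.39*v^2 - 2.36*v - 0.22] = -3.68*v^3 - 5.64*v^2 + 4.78*v - 2.36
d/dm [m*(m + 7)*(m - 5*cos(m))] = m*(m + 7)*(5*sin(m) + 1) + m*(m - 5*cos(m)) + (m + 7)*(m - 5*cos(m))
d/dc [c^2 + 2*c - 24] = 2*c + 2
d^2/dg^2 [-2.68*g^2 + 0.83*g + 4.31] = -5.36000000000000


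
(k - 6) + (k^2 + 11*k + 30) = k^2 + 12*k + 24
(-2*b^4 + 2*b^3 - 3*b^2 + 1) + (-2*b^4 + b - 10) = -4*b^4 + 2*b^3 - 3*b^2 + b - 9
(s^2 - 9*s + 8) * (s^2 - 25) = s^4 - 9*s^3 - 17*s^2 + 225*s - 200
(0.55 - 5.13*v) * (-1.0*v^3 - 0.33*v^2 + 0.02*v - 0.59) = 5.13*v^4 + 1.1429*v^3 - 0.2841*v^2 + 3.0377*v - 0.3245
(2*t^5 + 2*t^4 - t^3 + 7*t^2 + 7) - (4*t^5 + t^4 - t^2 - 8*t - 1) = -2*t^5 + t^4 - t^3 + 8*t^2 + 8*t + 8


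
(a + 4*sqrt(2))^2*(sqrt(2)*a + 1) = sqrt(2)*a^3 + 17*a^2 + 40*sqrt(2)*a + 32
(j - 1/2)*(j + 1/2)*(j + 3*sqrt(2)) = j^3 + 3*sqrt(2)*j^2 - j/4 - 3*sqrt(2)/4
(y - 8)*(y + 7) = y^2 - y - 56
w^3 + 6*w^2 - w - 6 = (w - 1)*(w + 1)*(w + 6)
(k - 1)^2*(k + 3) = k^3 + k^2 - 5*k + 3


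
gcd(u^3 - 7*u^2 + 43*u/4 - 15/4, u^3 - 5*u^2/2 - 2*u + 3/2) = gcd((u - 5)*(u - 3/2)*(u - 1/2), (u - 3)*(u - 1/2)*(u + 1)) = u - 1/2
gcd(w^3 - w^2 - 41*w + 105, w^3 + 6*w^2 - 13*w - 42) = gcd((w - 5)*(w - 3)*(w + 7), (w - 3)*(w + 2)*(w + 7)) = w^2 + 4*w - 21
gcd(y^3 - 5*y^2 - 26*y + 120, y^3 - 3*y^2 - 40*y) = y + 5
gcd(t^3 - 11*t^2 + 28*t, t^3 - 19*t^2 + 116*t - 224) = t^2 - 11*t + 28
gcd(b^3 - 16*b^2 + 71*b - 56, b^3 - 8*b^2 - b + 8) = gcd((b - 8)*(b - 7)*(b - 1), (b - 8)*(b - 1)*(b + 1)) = b^2 - 9*b + 8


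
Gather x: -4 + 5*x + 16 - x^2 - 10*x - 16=-x^2 - 5*x - 4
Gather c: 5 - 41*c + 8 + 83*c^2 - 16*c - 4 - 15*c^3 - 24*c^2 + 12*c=-15*c^3 + 59*c^2 - 45*c + 9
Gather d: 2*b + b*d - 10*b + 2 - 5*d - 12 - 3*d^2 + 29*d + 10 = -8*b - 3*d^2 + d*(b + 24)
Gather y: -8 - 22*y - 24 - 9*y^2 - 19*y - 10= -9*y^2 - 41*y - 42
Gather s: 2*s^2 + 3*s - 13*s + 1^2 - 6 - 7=2*s^2 - 10*s - 12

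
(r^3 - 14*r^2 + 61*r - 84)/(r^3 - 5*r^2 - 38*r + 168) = (r - 3)/(r + 6)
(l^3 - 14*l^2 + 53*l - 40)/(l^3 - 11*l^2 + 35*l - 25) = (l - 8)/(l - 5)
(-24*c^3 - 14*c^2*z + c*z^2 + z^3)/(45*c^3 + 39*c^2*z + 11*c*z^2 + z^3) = (-8*c^2 - 2*c*z + z^2)/(15*c^2 + 8*c*z + z^2)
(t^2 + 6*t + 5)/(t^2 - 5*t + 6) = (t^2 + 6*t + 5)/(t^2 - 5*t + 6)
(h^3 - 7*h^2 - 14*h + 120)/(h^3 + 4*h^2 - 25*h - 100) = (h - 6)/(h + 5)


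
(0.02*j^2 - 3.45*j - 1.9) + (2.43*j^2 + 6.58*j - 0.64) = 2.45*j^2 + 3.13*j - 2.54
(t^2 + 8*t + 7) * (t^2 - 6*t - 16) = t^4 + 2*t^3 - 57*t^2 - 170*t - 112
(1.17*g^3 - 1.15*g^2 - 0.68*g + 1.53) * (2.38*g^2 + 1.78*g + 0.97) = 2.7846*g^5 - 0.6544*g^4 - 2.5305*g^3 + 1.3155*g^2 + 2.0638*g + 1.4841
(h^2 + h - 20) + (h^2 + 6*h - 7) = 2*h^2 + 7*h - 27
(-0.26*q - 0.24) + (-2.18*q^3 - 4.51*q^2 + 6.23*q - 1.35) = -2.18*q^3 - 4.51*q^2 + 5.97*q - 1.59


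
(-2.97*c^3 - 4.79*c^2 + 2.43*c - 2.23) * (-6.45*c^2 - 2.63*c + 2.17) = 19.1565*c^5 + 38.7066*c^4 - 9.5207*c^3 - 2.4017*c^2 + 11.138*c - 4.8391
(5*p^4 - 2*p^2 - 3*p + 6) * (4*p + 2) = 20*p^5 + 10*p^4 - 8*p^3 - 16*p^2 + 18*p + 12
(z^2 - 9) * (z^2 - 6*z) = z^4 - 6*z^3 - 9*z^2 + 54*z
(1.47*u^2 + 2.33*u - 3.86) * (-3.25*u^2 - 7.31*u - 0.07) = -4.7775*u^4 - 18.3182*u^3 - 4.5902*u^2 + 28.0535*u + 0.2702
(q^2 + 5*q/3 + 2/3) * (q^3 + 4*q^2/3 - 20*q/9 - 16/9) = q^5 + 3*q^4 + 2*q^3/3 - 124*q^2/27 - 40*q/9 - 32/27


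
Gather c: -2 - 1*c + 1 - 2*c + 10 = 9 - 3*c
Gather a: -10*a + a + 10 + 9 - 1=18 - 9*a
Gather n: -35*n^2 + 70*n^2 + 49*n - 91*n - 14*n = 35*n^2 - 56*n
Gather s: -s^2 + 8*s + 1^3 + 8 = -s^2 + 8*s + 9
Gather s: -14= -14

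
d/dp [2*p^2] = 4*p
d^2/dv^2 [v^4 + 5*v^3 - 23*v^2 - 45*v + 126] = 12*v^2 + 30*v - 46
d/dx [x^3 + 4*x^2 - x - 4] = 3*x^2 + 8*x - 1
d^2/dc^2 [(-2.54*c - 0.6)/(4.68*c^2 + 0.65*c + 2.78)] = (-(2.54*c + 0.6)*(9.36*c + 0.65)*(18.72*c + 1.3) + (71.3232*c + 8.918)*(4.68*c^2 + 0.65*c + 2.78))/(4.68*c^2 + 0.65*c + 2.78)^3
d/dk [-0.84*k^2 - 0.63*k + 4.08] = -1.68*k - 0.63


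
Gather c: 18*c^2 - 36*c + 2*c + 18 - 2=18*c^2 - 34*c + 16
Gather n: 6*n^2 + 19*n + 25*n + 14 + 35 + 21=6*n^2 + 44*n + 70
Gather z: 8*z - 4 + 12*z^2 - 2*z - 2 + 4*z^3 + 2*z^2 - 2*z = 4*z^3 + 14*z^2 + 4*z - 6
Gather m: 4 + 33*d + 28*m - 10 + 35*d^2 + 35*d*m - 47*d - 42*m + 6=35*d^2 - 14*d + m*(35*d - 14)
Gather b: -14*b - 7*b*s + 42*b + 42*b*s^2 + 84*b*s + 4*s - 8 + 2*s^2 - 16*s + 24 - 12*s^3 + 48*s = b*(42*s^2 + 77*s + 28) - 12*s^3 + 2*s^2 + 36*s + 16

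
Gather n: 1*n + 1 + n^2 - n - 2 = n^2 - 1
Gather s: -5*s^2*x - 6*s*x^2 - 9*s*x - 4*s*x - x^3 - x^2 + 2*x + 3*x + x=-5*s^2*x + s*(-6*x^2 - 13*x) - x^3 - x^2 + 6*x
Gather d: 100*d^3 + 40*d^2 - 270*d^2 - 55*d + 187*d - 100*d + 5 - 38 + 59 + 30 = 100*d^3 - 230*d^2 + 32*d + 56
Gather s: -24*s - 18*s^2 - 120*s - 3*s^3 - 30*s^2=-3*s^3 - 48*s^2 - 144*s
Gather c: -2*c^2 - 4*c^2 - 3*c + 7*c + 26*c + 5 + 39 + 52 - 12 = -6*c^2 + 30*c + 84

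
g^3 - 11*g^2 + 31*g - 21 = (g - 7)*(g - 3)*(g - 1)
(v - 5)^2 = v^2 - 10*v + 25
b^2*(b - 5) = b^3 - 5*b^2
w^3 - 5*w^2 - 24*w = w*(w - 8)*(w + 3)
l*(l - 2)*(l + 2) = l^3 - 4*l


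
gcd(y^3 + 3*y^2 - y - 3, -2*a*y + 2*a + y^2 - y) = y - 1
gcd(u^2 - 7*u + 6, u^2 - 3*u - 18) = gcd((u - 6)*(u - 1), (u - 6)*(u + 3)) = u - 6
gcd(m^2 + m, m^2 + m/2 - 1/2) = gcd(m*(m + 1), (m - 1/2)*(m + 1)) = m + 1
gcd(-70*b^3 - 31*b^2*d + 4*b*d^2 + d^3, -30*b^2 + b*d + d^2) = 5*b - d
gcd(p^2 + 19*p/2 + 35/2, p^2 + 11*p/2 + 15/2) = p + 5/2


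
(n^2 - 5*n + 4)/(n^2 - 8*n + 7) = (n - 4)/(n - 7)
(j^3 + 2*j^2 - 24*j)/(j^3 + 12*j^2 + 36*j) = (j - 4)/(j + 6)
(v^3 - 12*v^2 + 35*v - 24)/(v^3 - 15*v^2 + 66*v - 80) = (v^2 - 4*v + 3)/(v^2 - 7*v + 10)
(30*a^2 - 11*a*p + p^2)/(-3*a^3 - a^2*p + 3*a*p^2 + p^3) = (-30*a^2 + 11*a*p - p^2)/(3*a^3 + a^2*p - 3*a*p^2 - p^3)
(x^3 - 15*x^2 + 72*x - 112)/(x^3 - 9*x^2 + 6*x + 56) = (x - 4)/(x + 2)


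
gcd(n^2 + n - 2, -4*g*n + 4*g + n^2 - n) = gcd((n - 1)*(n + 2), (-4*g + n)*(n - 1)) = n - 1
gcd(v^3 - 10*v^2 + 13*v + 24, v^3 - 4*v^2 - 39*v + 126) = v - 3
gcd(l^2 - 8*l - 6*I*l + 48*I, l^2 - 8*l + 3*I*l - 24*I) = l - 8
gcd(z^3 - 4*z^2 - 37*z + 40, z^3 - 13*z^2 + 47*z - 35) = z - 1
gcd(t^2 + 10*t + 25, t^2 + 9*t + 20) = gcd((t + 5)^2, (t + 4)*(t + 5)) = t + 5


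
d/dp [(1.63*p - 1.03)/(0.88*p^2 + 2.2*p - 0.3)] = (-1.4344*p^2 + 1.8128*p + 1.777)/(0.7744*p^4 + 3.872*p^3 + 4.312*p^2 - 1.32*p + 0.09)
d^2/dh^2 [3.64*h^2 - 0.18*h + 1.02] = 7.28000000000000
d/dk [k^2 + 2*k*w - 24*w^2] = 2*k + 2*w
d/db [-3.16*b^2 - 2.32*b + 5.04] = -6.32*b - 2.32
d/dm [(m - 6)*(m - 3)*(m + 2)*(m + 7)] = 4*m^3 - 98*m + 36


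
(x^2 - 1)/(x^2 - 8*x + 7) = (x + 1)/(x - 7)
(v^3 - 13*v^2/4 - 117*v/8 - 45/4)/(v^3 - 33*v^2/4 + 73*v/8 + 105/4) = (2*v + 3)/(2*v - 7)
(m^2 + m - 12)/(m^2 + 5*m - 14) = (m^2 + m - 12)/(m^2 + 5*m - 14)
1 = 1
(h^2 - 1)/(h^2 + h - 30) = (h^2 - 1)/(h^2 + h - 30)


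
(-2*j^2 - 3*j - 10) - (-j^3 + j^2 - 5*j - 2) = j^3 - 3*j^2 + 2*j - 8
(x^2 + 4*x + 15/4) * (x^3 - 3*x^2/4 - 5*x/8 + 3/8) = x^5 + 13*x^4/4 + x^3/8 - 79*x^2/16 - 27*x/32 + 45/32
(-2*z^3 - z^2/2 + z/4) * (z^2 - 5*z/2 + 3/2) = -2*z^5 + 9*z^4/2 - 3*z^3/2 - 11*z^2/8 + 3*z/8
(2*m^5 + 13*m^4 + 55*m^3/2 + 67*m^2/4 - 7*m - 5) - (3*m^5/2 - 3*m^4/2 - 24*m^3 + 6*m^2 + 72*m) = m^5/2 + 29*m^4/2 + 103*m^3/2 + 43*m^2/4 - 79*m - 5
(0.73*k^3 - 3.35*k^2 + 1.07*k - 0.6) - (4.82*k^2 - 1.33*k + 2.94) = 0.73*k^3 - 8.17*k^2 + 2.4*k - 3.54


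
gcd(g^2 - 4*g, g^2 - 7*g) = g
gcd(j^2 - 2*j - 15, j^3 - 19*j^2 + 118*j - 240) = j - 5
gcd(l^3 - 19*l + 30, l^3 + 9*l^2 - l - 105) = l^2 + 2*l - 15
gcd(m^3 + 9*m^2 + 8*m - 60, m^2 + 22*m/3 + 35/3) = m + 5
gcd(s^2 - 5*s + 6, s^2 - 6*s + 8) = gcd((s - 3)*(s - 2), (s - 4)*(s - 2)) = s - 2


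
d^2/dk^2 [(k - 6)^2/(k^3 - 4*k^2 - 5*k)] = 2*(k^6 - 36*k^5 + 375*k^4 - 1424*k^3 + 1188*k^2 + 2160*k + 900)/(k^3*(k^6 - 12*k^5 + 33*k^4 + 56*k^3 - 165*k^2 - 300*k - 125))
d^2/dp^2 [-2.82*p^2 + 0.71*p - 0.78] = -5.64000000000000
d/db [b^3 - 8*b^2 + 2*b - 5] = 3*b^2 - 16*b + 2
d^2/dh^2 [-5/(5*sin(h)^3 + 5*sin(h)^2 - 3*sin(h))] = 5*(225*sin(h)^3 + 275*sin(h)^2 - 230*sin(h) - 445 - 51/sin(h) + 90/sin(h)^2 - 18/sin(h)^3)/(5*sin(h)^2 + 5*sin(h) - 3)^3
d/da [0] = 0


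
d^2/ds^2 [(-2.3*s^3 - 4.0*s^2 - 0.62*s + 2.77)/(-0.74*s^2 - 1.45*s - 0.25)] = (-7.105427357601e-15*s^4 + 0.915523999999991*s^3 - 8.538612*s^2 - 17.65896*s - 10.57245)/(0.405224*s^6 + 2.38206*s^5 + 5.07825*s^4 + 4.658125*s^3 + 1.715625*s^2 + 0.271875*s + 0.015625)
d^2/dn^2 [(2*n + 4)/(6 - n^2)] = 4*(-4*n^2*(n + 2) + (3*n + 2)*(n^2 - 6))/(n^2 - 6)^3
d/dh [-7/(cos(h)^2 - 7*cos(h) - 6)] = 7*(7 - 2*cos(h))*sin(h)/(sin(h)^2 + 7*cos(h) + 5)^2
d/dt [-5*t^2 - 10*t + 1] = -10*t - 10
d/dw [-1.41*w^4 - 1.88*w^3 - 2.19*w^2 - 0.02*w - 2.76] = -5.64*w^3 - 5.64*w^2 - 4.38*w - 0.02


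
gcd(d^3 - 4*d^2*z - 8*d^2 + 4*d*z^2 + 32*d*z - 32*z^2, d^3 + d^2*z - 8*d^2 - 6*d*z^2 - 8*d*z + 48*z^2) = -d^2 + 2*d*z + 8*d - 16*z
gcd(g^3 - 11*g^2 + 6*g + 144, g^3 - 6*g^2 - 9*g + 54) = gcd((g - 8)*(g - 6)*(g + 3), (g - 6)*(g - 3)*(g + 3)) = g^2 - 3*g - 18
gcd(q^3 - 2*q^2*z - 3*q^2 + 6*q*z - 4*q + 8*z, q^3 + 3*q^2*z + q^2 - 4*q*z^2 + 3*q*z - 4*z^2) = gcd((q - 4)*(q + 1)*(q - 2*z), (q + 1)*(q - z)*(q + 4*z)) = q + 1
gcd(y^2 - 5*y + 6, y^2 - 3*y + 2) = y - 2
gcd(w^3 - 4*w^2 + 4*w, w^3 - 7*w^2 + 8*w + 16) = 1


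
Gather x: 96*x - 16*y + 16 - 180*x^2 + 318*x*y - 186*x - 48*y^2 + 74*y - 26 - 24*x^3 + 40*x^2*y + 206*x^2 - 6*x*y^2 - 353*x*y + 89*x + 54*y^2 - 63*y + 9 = -24*x^3 + x^2*(40*y + 26) + x*(-6*y^2 - 35*y - 1) + 6*y^2 - 5*y - 1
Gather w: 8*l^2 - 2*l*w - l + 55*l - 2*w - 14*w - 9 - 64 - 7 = 8*l^2 + 54*l + w*(-2*l - 16) - 80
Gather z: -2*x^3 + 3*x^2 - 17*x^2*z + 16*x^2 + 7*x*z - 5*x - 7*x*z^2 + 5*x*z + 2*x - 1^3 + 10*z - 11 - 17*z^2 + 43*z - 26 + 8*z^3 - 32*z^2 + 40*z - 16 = -2*x^3 + 19*x^2 - 3*x + 8*z^3 + z^2*(-7*x - 49) + z*(-17*x^2 + 12*x + 93) - 54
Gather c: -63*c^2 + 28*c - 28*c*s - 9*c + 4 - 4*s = -63*c^2 + c*(19 - 28*s) - 4*s + 4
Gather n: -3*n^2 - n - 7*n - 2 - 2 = -3*n^2 - 8*n - 4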